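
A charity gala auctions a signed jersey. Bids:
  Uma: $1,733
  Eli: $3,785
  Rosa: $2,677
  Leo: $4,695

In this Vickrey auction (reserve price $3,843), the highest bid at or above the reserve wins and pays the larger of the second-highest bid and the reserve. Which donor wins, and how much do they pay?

Leo pays $3,843

Sorting bids: 4,695 (Leo) > 3,785 (Eli) > 2,677 (Rosa) > 1,733 (Uma)
Leo has the top bid at or above the reserve ($4,695).
Second-highest bid $3,785 is below the reserve $3,843, so the reserve binds → payment $3,843.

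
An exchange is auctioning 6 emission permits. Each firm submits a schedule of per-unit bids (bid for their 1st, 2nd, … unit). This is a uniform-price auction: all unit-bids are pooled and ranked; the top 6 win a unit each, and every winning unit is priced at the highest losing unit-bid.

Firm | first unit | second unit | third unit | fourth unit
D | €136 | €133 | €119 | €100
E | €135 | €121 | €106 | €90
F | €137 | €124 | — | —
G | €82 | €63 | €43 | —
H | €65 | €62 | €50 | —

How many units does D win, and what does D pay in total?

D: 2 units, pays €238

Merging the schedules and taking the best 6: 137 (F-1), 136 (D-1), 135 (E-1), 133 (D-2), 124 (F-2), 121 (E-2)
Highest rejected unit-bid = €119.
D wins 2 unit(s) at €119 each.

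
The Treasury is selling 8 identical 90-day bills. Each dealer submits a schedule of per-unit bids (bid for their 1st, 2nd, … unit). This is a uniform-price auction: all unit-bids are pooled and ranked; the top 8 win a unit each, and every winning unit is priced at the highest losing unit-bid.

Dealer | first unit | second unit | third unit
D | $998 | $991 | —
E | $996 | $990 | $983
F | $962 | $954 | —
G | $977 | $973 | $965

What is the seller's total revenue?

Pooled unit-bids ranked (top 8): 998 (D-1), 996 (E-1), 991 (D-2), 990 (E-2), 983 (E-3), 977 (G-1), 973 (G-2), 965 (G-3)
The (k+1)-th unit-bid is $962.
Allocation: D 2, E 3, G 3. Every unit priced at $962.
Revenue = 8 × 962 = $7,696.

Total revenue: $7,696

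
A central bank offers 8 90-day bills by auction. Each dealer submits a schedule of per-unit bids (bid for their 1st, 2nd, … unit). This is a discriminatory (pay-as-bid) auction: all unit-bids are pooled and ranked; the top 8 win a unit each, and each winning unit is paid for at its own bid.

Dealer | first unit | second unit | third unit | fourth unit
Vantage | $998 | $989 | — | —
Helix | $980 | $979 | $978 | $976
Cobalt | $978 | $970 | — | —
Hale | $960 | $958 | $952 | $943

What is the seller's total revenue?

Pooled unit-bids ranked (top 8): 998 (Vantage-1), 989 (Vantage-2), 980 (Helix-1), 979 (Helix-2), 978 (Helix-3), 978 (Cobalt-1), 976 (Helix-4), 970 (Cobalt-2)
Next rejected bid: $960 (not a price — pay-as-bid).
Each winning unit pays its own bid.
Revenue = 998 + 989 + 980 + 979 + 978 + 978 + 976 + 970 = $7,848.

Total revenue: $7,848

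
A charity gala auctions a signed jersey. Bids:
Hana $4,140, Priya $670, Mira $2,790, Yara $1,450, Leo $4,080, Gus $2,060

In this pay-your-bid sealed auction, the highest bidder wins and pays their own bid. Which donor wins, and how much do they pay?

Hana pays $4,140

Bids ranked: 4,140 (Hana) > 4,080 (Leo) > 2,790 (Mira) > 2,060 (Gus) > 1,450 (Yara) > 670 (Priya)
Hana has the highest bid and pays exactly that: $4,140.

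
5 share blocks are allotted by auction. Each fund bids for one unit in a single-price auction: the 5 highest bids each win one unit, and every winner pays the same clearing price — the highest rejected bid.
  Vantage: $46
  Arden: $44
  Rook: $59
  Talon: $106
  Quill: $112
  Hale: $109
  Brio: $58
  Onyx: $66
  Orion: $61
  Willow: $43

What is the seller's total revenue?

Total revenue: $295

Bids ranked high→low: 112 (Quill), 109 (Hale), 106 (Talon), 66 (Onyx), 61 (Orion), 59 (Rook), 58 (Brio), …
Top 5: Quill, Hale, Talon, Onyx, Orion.
Clearing price = highest rejected bid = $59.
Total revenue = 5 × $59 = $295.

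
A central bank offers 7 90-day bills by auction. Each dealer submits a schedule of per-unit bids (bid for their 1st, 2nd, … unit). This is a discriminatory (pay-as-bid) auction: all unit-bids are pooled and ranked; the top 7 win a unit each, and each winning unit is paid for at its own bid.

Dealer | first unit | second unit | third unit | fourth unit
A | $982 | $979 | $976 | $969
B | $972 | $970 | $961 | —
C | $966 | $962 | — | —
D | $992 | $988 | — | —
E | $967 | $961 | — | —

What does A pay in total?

Pooled unit-bids ranked (top 7): 992 (D-1), 988 (D-2), 982 (A-1), 979 (A-2), 976 (A-3), 972 (B-1), 970 (B-2)
Next rejected bid: $969 (not a price — pay-as-bid).
A's winning unit-bids: 982 + 979 + 976 = $2,937.

A pays $2,937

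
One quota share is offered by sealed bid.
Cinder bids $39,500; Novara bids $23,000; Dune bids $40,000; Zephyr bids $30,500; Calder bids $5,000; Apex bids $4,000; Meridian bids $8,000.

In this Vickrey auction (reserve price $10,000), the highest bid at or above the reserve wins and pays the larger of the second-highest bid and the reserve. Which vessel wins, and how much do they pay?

Sorting bids: 40,000 (Dune) > 39,500 (Cinder) > 30,500 (Zephyr) > 23,000 (Novara) > 8,000 (Meridian) > 5,000 (Calder) > …
Highest eligible bid: Dune at $40,000.
max(second-highest $39,500, reserve $10,000) = $39,500; the reserve does not bind.

Dune pays $39,500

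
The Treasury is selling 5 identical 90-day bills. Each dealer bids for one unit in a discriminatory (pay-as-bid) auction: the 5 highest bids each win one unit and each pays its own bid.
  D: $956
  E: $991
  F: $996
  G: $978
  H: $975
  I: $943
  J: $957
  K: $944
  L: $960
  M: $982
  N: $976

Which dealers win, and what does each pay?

Ordering the bids: 996 (F), 991 (E), 982 (M), 978 (G), 976 (N), 975 (H), 960 (L), …
The 5 highest are F, E, M, G, N.
Each winner pays its own bid: F $996, E $991, M $982, G $978, N $976.

F $996, E $991, M $982, G $978, N $976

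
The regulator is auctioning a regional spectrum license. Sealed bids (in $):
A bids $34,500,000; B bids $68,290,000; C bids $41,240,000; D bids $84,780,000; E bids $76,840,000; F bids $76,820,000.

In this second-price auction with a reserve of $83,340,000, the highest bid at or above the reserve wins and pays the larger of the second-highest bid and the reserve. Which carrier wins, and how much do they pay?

Second-price auction with a reserve of $83,340,000: the highest bid at or above the reserve wins and pays the larger of the second-highest bid and the reserve.
Bids in order: 84,780,000 (D) > 76,840,000 (E) > 76,820,000 (F) > 68,290,000 (B) > 41,240,000 (C) > 34,500,000 (A)
D has the top bid at or above the reserve ($84,780,000).
Second-highest bid $76,840,000 is below the reserve $83,340,000, so the reserve binds → payment $83,340,000.

D pays $83,340,000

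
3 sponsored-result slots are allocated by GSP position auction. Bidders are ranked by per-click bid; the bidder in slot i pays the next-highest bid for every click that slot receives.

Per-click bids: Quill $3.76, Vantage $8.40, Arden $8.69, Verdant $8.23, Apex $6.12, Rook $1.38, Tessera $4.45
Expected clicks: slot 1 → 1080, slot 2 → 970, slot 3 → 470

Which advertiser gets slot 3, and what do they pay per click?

Ranked by bid: $8.69 (Arden) > $8.40 (Vantage) > $8.23 (Verdant) > $6.12 (Apex) > …
Slot 3 goes to the third-ranked bidder, Verdant, who pays the next bid down: $6.12/click.

Verdant; $6.12 per click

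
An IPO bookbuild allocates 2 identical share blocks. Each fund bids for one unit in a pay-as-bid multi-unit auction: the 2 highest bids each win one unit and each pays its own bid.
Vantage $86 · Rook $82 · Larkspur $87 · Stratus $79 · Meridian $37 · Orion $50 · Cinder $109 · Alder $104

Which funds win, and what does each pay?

Ordering the bids: 109 (Cinder), 104 (Alder), 87 (Larkspur), 86 (Vantage), …
The 2 highest are Cinder, Alder.
Each winner pays its own bid: Cinder $109, Alder $104.

Cinder $109, Alder $104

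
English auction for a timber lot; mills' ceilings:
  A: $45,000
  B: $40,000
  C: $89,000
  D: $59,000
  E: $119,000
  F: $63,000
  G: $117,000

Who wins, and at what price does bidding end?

Sorting limits: 119,000 (E) > 117,000 (G) > 89,000 (C) > 63,000 (F) > 59,000 (D) > 45,000 (A) > …
Once the price passes $117,000, only E is left; the hammer falls at G's limit of $117,000.

E wins at $117,000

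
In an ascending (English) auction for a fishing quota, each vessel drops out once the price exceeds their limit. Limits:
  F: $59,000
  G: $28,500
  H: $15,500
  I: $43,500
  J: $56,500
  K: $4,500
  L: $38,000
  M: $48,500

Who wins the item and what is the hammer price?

Rule: the price rises until one bidder remains; the winner pays the price at which the last rival dropped out.
Sorting limits: 59,000 (F) > 56,500 (J) > 48,500 (M) > 43,500 (I) > 38,000 (L) > 28,500 (G) > …
Bidding ends when J exits at $56,500; F takes it.

F wins at $56,500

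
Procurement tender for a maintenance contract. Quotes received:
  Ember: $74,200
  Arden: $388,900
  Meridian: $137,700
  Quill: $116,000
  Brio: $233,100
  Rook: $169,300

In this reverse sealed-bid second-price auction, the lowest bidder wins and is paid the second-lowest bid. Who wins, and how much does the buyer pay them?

Ember is paid $116,000

Rule: the lowest bidder wins and is paid the second-lowest bid.
Sorting bids: 74,200 (Ember) < 116,000 (Quill) < 137,700 (Meridian) < 169,300 (Rook) < 233,100 (Brio) < 388,900 (Arden)
Second-price: Ember is paid Quill's bid of $116,000.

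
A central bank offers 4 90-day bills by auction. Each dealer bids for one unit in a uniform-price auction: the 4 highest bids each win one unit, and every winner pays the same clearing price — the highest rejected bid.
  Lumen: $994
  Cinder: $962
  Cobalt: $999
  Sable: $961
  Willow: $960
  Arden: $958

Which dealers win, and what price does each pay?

Sorting: 999 (Cobalt), 994 (Lumen), 962 (Cinder), 961 (Sable), 960 (Willow), 958 (Arden)
Winners (4 units): Cobalt, Lumen, Cinder, Sable.
Clearing price = highest rejected bid = $960.

Cobalt, Lumen, Cinder, Sable; each pays $960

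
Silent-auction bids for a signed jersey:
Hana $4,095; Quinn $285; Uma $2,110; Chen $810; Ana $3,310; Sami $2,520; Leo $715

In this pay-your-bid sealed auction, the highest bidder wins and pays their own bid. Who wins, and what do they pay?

Hana pays $4,095

Bids in order: 4,095 (Hana) > 3,310 (Ana) > 2,520 (Sami) > 2,110 (Uma) > 810 (Chen) > 715 (Leo) > …
First-price: Hana pays what they bid, $4,095.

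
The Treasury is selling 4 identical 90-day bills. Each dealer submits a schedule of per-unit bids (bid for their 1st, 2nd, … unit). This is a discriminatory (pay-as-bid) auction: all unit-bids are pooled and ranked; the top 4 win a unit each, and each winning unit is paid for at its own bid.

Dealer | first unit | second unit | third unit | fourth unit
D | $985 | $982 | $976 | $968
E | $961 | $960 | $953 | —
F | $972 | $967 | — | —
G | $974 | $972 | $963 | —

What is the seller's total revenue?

Total revenue: $3,917

Pooled unit-bids ranked (top 4): 985 (D-1), 982 (D-2), 976 (D-3), 974 (G-1)
Next rejected bid: $972 (not a price — pay-as-bid).
Each winning unit pays its own bid.
Revenue = 985 + 982 + 976 + 974 = $3,917.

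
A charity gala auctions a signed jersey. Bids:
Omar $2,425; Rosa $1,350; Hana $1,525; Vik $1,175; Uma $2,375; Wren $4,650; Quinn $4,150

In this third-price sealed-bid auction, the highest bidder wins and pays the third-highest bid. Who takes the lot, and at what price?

Sorting bids: 4,650 (Wren) > 4,150 (Quinn) > 2,425 (Omar) > 2,375 (Uma) > 1,525 (Hana) > 1,350 (Rosa) > …
Wren wins; payment is bid #3 in the ranking = $2,425.

Wren pays $2,425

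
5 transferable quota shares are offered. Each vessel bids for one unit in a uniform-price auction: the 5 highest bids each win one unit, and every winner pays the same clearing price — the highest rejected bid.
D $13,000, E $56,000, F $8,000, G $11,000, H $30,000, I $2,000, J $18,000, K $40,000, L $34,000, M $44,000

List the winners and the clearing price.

Ordering the bids: 56,000 (E), 44,000 (M), 40,000 (K), 34,000 (L), 30,000 (H), 18,000 (J), 13,000 (D), …
The 5 highest are E, M, K, L, H.
Clearing price = highest rejected bid = $18,000.

E, M, K, L, H; each pays $18,000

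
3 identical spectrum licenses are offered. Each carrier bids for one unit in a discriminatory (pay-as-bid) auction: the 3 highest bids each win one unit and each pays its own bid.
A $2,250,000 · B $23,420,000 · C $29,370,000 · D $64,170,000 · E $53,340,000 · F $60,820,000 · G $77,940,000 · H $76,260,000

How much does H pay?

Bids ranked high→low: 77,940,000 (G), 76,260,000 (H), 64,170,000 (D), 60,820,000 (F), 53,340,000 (E), …
Winners (3 units): G, H, D.
H wins → own bid $76,260,000.

H pays $76,260,000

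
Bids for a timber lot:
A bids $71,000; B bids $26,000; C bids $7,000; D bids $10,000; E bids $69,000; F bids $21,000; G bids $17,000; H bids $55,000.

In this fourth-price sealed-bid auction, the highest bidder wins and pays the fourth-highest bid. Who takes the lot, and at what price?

A pays $26,000

Sorting bids: 71,000 (A) > 69,000 (E) > 55,000 (H) > 26,000 (B) > 21,000 (F) > 17,000 (G) > …
A is highest; pays the fourth-highest bid, $26,000.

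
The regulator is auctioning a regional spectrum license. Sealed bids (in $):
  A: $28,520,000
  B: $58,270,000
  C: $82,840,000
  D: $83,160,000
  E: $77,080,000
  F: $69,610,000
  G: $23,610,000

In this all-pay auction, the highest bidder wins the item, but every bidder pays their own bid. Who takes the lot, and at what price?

Sorting bids: 83,160,000 (D) > 82,840,000 (C) > 77,080,000 (E) > 69,610,000 (F) > 58,270,000 (B) > 28,520,000 (A) > …
D is highest and takes the item; every bidder forfeits their bid.

D pays $83,160,000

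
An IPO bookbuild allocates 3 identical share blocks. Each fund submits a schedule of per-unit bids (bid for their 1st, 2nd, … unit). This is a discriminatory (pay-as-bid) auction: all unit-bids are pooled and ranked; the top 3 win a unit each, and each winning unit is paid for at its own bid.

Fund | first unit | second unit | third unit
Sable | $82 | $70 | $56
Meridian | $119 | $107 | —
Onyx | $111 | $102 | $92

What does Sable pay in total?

Sable pays $0

Pooled unit-bids ranked (top 3): 119 (Meridian-1), 111 (Onyx-1), 107 (Meridian-2)
Next rejected bid: $102 (not a price — pay-as-bid).
Sable wins no units.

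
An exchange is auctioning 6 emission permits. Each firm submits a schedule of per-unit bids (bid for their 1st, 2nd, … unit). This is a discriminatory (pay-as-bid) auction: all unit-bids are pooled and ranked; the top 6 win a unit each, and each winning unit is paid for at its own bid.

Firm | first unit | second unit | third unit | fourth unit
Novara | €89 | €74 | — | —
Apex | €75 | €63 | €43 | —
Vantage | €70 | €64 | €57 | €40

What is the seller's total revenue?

Total revenue: €435

Pooled unit-bids ranked (top 6): 89 (Novara-1), 75 (Apex-1), 74 (Novara-2), 70 (Vantage-1), 64 (Vantage-2), 63 (Apex-2)
Next rejected bid: €57 (not a price — pay-as-bid).
Each winning unit pays its own bid.
Revenue = 89 + 75 + 74 + 70 + 64 + 63 = €435.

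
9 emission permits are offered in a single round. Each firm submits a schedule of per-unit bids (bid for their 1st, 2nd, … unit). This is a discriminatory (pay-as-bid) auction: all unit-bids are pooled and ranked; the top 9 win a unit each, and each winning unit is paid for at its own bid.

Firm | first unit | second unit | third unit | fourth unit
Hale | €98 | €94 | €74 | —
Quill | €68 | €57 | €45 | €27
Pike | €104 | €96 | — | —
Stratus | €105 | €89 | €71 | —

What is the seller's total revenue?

All unit-bids, highest first — top 9: 105 (Stratus-1), 104 (Pike-1), 98 (Hale-1), 96 (Pike-2), 94 (Hale-2), 89 (Stratus-2), 74 (Hale-3), 71 (Stratus-3), 68 (Quill-1)
Next rejected bid: €57 (not a price — pay-as-bid).
Each winning unit pays its own bid.
Revenue = 105 + 104 + 98 + 96 + 94 + 89 + 74 + 71 + 68 = €799.

Total revenue: €799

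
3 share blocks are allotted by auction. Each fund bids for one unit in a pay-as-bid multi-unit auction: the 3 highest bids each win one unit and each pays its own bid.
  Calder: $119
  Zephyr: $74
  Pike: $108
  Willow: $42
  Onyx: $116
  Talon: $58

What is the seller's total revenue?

Total revenue: $343

Sorting: 119 (Calder), 116 (Onyx), 108 (Pike), 74 (Zephyr), 58 (Talon), …
Winners (3 units): Calder, Onyx, Pike.
Total revenue = 119 + 116 + 108 = $343.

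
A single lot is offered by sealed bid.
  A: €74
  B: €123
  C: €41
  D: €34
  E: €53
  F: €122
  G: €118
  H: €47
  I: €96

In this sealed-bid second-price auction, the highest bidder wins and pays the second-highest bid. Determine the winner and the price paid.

B pays €122

Sorting bids: 123 (B) > 122 (F) > 118 (G) > 96 (I) > 74 (A) > 53 (E) > …
Second-price: B pays F's bid of €122.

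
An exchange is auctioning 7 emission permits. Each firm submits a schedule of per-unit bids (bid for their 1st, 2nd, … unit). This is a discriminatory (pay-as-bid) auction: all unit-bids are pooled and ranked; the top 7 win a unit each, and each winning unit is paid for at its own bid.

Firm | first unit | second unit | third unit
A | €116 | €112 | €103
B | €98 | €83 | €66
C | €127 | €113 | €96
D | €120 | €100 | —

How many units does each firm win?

All unit-bids, highest first — top 7: 127 (C-1), 120 (D-1), 116 (A-1), 113 (C-2), 112 (A-2), 103 (A-3), 100 (D-2)
Next rejected bid: €98 (not a price — pay-as-bid).
Allocation: A 3, C 2, D 2.

A 3, C 2, D 2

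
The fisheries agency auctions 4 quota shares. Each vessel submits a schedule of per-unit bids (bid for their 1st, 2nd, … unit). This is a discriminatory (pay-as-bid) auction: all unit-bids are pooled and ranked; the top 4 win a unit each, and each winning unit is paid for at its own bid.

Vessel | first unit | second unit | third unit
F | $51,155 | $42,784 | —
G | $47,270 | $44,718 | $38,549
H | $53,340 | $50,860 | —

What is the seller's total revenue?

Total revenue: $202,625

All unit-bids, highest first — top 4: 53,340 (H-1), 51,155 (F-1), 50,860 (H-2), 47,270 (G-1)
Next rejected bid: $44,718 (not a price — pay-as-bid).
Each winning unit pays its own bid.
Revenue = 53,340 + 51,155 + 50,860 + 47,270 = $202,625.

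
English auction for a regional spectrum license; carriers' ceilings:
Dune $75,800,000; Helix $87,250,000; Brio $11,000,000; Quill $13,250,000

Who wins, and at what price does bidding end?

Limits ranked: 87,250,000 (Helix) > 75,800,000 (Dune) > 13,250,000 (Quill) > 11,000,000 (Brio)
Dune is the last rival to drop out, at $75,800,000; Helix remains and wins at that price.

Helix wins at $75,800,000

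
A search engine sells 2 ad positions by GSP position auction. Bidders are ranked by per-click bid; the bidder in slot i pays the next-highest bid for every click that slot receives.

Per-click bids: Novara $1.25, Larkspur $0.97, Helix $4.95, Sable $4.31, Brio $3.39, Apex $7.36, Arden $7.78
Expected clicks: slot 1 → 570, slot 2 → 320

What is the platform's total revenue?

Total revenue: $5779.20

Ranked by bid: $7.78 (Arden) > $7.36 (Apex) > $4.95 (Helix) > …
Slot 1: Arden pays $7.36 × 570 = $4195.20
Slot 2: Apex pays $4.95 × 320 = $1584.00
Total = $5779.20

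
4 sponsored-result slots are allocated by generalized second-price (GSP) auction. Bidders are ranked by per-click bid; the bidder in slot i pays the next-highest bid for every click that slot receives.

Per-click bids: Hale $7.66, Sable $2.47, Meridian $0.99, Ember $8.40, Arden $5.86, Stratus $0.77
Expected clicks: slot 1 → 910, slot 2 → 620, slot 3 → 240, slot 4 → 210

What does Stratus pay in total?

Stratus pays $0.00

Per-click bids in order: $8.40 (Ember) > $7.66 (Hale) > $5.86 (Arden) > $2.47 (Sable) > $0.99 (Meridian) > …
Stratus ranks below slot 4 → no slot, pays nothing.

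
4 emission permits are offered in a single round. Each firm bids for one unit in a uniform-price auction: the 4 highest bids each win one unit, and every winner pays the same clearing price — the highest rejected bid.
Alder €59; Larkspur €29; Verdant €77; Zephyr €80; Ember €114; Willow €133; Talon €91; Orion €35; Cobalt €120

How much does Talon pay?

Talon pays €80

Bids ranked high→low: 133 (Willow), 120 (Cobalt), 114 (Ember), 91 (Talon), 80 (Zephyr), 77 (Verdant), …
Top 4: Willow, Cobalt, Ember, Talon.
Clearing price = highest rejected bid = €80.
Talon wins → pays €80.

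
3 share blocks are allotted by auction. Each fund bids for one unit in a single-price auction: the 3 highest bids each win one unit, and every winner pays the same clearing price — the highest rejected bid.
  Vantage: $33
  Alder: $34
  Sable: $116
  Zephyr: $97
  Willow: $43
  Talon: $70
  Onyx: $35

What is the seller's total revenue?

Ordering the bids: 116 (Sable), 97 (Zephyr), 70 (Talon), 43 (Willow), 35 (Onyx), …
Winners (3 units): Sable, Zephyr, Talon.
First losing bid is Willow's $43, which sets the uniform price.
Total revenue = 3 × $43 = $129.

Total revenue: $129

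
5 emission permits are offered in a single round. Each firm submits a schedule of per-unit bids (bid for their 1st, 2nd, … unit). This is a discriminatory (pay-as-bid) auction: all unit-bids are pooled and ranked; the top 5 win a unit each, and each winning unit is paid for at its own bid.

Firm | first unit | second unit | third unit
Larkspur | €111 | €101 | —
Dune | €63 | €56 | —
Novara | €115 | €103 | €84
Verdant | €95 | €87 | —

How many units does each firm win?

Larkspur 2, Novara 2, Verdant 1

Pooled unit-bids ranked (top 5): 115 (Novara-1), 111 (Larkspur-1), 103 (Novara-2), 101 (Larkspur-2), 95 (Verdant-1)
Next rejected bid: €87 (not a price — pay-as-bid).
Allocation: Larkspur 2, Novara 2, Verdant 1.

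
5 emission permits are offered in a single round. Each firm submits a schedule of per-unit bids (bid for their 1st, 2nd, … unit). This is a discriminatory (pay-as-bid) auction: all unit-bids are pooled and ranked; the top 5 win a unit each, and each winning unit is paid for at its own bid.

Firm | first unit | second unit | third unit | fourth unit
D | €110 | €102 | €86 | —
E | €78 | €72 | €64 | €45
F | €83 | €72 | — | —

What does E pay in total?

E pays €78

Pooled unit-bids ranked (top 5): 110 (D-1), 102 (D-2), 86 (D-3), 83 (F-1), 78 (E-1)
Next rejected bid: €72 (not a price — pay-as-bid).
E's winning unit-bids: 78 = €78.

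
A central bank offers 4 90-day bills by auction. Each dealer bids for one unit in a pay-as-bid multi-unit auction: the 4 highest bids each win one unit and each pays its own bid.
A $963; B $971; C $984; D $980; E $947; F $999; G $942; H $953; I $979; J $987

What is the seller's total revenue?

Bids ranked high→low: 999 (F), 987 (J), 984 (C), 980 (D), 979 (I), 971 (B), …
Winners (4 units): F, J, C, D.
Total revenue = 999 + 987 + 984 + 980 = $3,950.

Total revenue: $3,950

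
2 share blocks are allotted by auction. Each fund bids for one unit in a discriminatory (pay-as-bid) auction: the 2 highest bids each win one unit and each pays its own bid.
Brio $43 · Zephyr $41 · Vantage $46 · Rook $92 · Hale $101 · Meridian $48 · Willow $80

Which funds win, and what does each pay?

Hale $101, Rook $92

Bids ranked high→low: 101 (Hale), 92 (Rook), 80 (Willow), 48 (Meridian), …
The 2 highest are Hale, Rook.
Each winner pays its own bid: Hale $101, Rook $92.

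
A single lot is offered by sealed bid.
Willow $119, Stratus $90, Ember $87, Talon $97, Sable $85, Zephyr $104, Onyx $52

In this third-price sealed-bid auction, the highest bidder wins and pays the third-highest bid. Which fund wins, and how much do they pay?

Willow pays $97

Sorting bids: 119 (Willow) > 104 (Zephyr) > 97 (Talon) > 90 (Stratus) > 87 (Ember) > 85 (Sable) > …
Willow wins; payment is bid #3 in the ranking = $97.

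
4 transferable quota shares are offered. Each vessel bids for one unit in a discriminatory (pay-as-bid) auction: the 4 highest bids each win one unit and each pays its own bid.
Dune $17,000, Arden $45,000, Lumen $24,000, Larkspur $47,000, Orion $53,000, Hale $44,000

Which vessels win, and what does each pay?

Orion $53,000, Larkspur $47,000, Arden $45,000, Hale $44,000

Sorting: 53,000 (Orion), 47,000 (Larkspur), 45,000 (Arden), 44,000 (Hale), 24,000 (Lumen), 17,000 (Dune)
The 4 highest are Orion, Larkspur, Arden, Hale.
Each winner pays its own bid: Orion $53,000, Larkspur $47,000, Arden $45,000, Hale $44,000.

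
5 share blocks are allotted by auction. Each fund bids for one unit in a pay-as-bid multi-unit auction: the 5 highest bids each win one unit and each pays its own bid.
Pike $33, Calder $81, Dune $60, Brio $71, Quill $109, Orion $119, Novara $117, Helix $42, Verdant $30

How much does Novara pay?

Novara pays $117

Bids ranked high→low: 119 (Orion), 117 (Novara), 109 (Quill), 81 (Calder), 71 (Brio), 60 (Dune), 42 (Helix), …
Top 5: Orion, Novara, Quill, Calder, Brio.
Novara wins → own bid $117.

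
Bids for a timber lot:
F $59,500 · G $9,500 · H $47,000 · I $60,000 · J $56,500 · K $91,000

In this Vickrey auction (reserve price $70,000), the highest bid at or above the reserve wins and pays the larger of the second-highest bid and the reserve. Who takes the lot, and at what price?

Vickrey auction (reserve price $70,000): the highest bid at or above the reserve wins and pays the larger of the second-highest bid and the reserve.
Bids in order: 91,000 (K) > 60,000 (I) > 59,500 (F) > 56,500 (J) > 47,000 (H) > 9,500 (G)
Highest eligible bid: K at $91,000.
Second-highest bid $60,000 is below the reserve $70,000, so the reserve binds → payment $70,000.

K pays $70,000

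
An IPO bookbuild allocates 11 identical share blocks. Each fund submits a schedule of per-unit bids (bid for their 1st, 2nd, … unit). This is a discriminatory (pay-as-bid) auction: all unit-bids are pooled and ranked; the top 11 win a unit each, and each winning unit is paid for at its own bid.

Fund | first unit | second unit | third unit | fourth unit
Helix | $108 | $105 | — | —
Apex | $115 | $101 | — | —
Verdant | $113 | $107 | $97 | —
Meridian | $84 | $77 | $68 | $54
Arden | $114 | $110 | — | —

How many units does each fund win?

Merging the schedules and taking the best 11: 115 (Apex-1), 114 (Arden-1), 113 (Verdant-1), 110 (Arden-2), 108 (Helix-1), 107 (Verdant-2), 105 (Helix-2), 101 (Apex-2), 97 (Verdant-3), 84 (Meridian-1), 77 (Meridian-2)
Next rejected bid: $68 (not a price — pay-as-bid).
Allocation: Apex 2, Arden 2, Helix 2, Meridian 2, Verdant 3.

Apex 2, Arden 2, Helix 2, Meridian 2, Verdant 3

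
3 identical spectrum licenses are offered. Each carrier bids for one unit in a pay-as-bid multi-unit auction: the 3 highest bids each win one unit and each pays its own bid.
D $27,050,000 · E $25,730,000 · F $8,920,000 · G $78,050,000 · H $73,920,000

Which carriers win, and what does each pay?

Sorting: 78,050,000 (G), 73,920,000 (H), 27,050,000 (D), 25,730,000 (E), 8,920,000 (F)
Top 3: G, H, D.
Each winner pays its own bid: G $78,050,000, H $73,920,000, D $27,050,000.

G $78,050,000, H $73,920,000, D $27,050,000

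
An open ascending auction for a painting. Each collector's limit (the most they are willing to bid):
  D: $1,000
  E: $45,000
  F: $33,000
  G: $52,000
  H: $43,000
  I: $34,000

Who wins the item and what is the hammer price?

G wins at $45,000

Open ascending-bid auction: the price rises until one bidder remains; the winner pays the price at which the last rival dropped out.
Sorting limits: 52,000 (G) > 45,000 (E) > 43,000 (H) > 34,000 (I) > 33,000 (F) > 1,000 (D)
Once the price passes $45,000, only G is left; the hammer falls at E's limit of $45,000.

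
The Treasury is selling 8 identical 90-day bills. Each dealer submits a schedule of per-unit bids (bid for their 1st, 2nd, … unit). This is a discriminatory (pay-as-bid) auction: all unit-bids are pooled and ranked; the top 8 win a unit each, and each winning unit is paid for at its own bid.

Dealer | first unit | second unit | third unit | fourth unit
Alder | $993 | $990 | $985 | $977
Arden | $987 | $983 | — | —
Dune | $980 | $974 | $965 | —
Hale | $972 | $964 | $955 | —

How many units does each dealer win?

Alder 4, Arden 2, Dune 2

Merging the schedules and taking the best 8: 993 (Alder-1), 990 (Alder-2), 987 (Arden-1), 985 (Alder-3), 983 (Arden-2), 980 (Dune-1), 977 (Alder-4), 974 (Dune-2)
Next rejected bid: $972 (not a price — pay-as-bid).
Allocation: Alder 4, Arden 2, Dune 2.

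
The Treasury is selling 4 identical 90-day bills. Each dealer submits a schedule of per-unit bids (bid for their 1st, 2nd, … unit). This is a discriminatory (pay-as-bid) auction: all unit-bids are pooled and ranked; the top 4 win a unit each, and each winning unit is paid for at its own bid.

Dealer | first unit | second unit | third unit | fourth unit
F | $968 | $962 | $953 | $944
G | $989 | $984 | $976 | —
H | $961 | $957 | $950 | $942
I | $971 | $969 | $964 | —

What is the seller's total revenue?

All unit-bids, highest first — top 4: 989 (G-1), 984 (G-2), 976 (G-3), 971 (I-1)
Next rejected bid: $969 (not a price — pay-as-bid).
Each winning unit pays its own bid.
Revenue = 989 + 984 + 976 + 971 = $3,920.

Total revenue: $3,920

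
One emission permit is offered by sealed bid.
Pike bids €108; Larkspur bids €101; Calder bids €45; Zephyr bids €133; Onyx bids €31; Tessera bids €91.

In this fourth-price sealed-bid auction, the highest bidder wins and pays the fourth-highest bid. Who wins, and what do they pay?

Zephyr pays €91

Sorting bids: 133 (Zephyr) > 108 (Pike) > 101 (Larkspur) > 91 (Tessera) > 45 (Calder) > 31 (Onyx)
Zephyr wins; payment is bid #4 in the ranking = €91.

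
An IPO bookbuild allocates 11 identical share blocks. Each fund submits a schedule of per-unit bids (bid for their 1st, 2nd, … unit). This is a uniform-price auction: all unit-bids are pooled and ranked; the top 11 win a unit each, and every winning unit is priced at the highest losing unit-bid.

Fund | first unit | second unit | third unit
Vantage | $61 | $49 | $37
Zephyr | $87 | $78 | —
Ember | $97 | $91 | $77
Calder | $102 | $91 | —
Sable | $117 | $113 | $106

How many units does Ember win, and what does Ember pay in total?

All unit-bids, highest first — top 11: 117 (Sable-1), 113 (Sable-2), 106 (Sable-3), 102 (Calder-1), 97 (Ember-1), 91 (Ember-2), 91 (Calder-2), 87 (Zephyr-1), 78 (Zephyr-2), 77 (Ember-3), 61 (Vantage-1)
First bid not allocated: $49.
Ember wins 3 unit(s) at $49 each.

Ember: 3 units, pays $147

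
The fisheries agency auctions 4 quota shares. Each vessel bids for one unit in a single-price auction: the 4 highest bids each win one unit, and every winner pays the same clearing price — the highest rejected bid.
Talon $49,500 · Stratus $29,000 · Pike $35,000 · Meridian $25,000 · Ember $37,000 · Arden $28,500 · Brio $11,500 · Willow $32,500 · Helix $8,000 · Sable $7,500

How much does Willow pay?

Sorting: 49,500 (Talon), 37,000 (Ember), 35,000 (Pike), 32,500 (Willow), 29,000 (Stratus), 28,500 (Arden), …
Winners (4 units): Talon, Ember, Pike, Willow.
Clearing price = highest rejected bid = $29,000.
Willow wins → pays $29,000.

Willow pays $29,000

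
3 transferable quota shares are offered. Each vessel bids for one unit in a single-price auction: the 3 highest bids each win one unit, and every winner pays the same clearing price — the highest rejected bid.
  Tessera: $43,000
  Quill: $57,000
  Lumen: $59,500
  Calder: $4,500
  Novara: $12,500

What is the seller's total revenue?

Total revenue: $37,500

Ordering the bids: 59,500 (Lumen), 57,000 (Quill), 43,000 (Tessera), 12,500 (Novara), 4,500 (Calder)
The 3 highest are Lumen, Quill, Tessera.
Highest unsuccessful bid: $12,500 → clearing price.
Total revenue = 3 × $12,500 = $37,500.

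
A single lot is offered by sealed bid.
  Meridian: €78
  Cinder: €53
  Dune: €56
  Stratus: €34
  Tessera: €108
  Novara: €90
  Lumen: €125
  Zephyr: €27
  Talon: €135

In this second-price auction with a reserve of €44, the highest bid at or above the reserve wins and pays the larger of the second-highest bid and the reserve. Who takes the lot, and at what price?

Second-price auction with a reserve of €44: the highest bid at or above the reserve wins and pays the larger of the second-highest bid and the reserve.
Sorting bids: 135 (Talon) > 125 (Lumen) > 108 (Tessera) > 90 (Novara) > 78 (Meridian) > 56 (Dune) > …
Talon has the top bid at or above the reserve (€135).
max(second-highest €125, reserve €44) = €125; the reserve does not bind.

Talon pays €125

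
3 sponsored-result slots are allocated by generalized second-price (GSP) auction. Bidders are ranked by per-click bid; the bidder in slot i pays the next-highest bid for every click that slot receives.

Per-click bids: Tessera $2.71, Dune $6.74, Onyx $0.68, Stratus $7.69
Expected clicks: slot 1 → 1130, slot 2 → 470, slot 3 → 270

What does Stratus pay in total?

Stratus pays $7616.20

Per-click bids in order: $7.69 (Stratus) > $6.74 (Dune) > $2.71 (Tessera) > $0.68 (Onyx)
Stratus holds slot 1 → pays next bid $6.74 × 1130 clicks = $7616.20.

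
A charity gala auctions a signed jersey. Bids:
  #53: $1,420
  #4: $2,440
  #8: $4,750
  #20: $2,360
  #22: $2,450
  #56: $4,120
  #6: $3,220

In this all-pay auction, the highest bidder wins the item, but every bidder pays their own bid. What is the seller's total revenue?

Sorting bids: 4,750 (#8) > 4,120 (#56) > 3,220 (#6) > 2,450 (#22) > 2,440 (#4) > 2,360 (#20) > …
Every bidder forfeits their bid regardless of winning.
Revenue = 1,420 + 2,440 + 4,750 + 2,360 + 2,450 + 4,120 + 3,220 = $20,760.

Total revenue: $20,760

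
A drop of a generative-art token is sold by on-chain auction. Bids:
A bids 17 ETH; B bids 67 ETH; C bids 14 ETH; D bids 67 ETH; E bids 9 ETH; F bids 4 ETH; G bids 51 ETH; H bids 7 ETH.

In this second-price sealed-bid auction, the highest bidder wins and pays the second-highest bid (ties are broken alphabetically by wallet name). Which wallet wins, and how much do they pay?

B pays 67 ETH

Second-price sealed-bid auction: the highest bidder wins and pays the second-highest bid.
Bids in order: 67 (B) > 67 (D) > 51 (G) > 17 (A) > 14 (C) > 9 (E) > …
Tie at 67 ETH → B wins by tie-break.
B is highest; pays the second-highest bid, 67 ETH.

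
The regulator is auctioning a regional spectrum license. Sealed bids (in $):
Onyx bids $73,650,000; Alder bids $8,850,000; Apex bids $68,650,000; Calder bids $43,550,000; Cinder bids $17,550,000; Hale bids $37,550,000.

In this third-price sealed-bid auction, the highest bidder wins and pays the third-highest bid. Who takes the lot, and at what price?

Onyx pays $43,550,000

Bids in order: 73,650,000 (Onyx) > 68,650,000 (Apex) > 43,550,000 (Calder) > 37,550,000 (Hale) > 17,550,000 (Cinder) > 8,850,000 (Alder)
Onyx is highest; pays the third-highest bid, $43,550,000.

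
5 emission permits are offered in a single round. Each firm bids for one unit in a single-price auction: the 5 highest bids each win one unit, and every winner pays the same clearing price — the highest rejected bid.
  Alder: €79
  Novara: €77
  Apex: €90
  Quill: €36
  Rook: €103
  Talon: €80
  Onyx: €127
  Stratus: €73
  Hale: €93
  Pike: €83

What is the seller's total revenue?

Total revenue: €400

Ordering the bids: 127 (Onyx), 103 (Rook), 93 (Hale), 90 (Apex), 83 (Pike), 80 (Talon), 79 (Alder), …
The 5 highest are Onyx, Rook, Hale, Apex, Pike.
Clearing price = highest rejected bid = €80.
Total revenue = 5 × €80 = €400.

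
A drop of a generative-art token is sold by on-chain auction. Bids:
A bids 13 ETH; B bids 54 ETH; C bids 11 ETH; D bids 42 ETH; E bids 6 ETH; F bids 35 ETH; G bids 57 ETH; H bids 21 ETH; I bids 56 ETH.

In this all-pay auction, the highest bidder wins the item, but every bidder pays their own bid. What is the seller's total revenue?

Bids ranked: 57 (G) > 56 (I) > 54 (B) > 42 (D) > 35 (F) > 21 (H) > …
G wins with the top bid; all bids are sunk regardless.
Every bidder forfeits their bid regardless of winning.
Revenue = 13 + 54 + 11 + 42 + 6 + 35 + 57 + 21 + 56 = 295 ETH.

Total revenue: 295 ETH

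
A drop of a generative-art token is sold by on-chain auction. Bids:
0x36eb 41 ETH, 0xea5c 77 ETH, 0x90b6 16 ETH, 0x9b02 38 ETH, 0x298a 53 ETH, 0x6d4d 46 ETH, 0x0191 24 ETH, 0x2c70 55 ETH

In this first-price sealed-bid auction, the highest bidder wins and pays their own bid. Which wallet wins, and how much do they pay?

First-price sealed-bid auction: the highest bidder wins and pays their own bid.
Sorting bids: 77 (0xea5c) > 55 (0x2c70) > 53 (0x298a) > 46 (0x6d4d) > 41 (0x36eb) > 38 (0x9b02) > …
0xea5c is highest → pays own bid, 77 ETH.

0xea5c pays 77 ETH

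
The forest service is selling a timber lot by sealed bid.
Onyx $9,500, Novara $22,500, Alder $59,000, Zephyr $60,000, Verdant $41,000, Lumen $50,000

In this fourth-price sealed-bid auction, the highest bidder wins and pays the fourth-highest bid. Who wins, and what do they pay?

Fourth-price sealed-bid auction: the highest bidder wins and pays the fourth-highest bid.
Sorting bids: 60,000 (Zephyr) > 59,000 (Alder) > 50,000 (Lumen) > 41,000 (Verdant) > 22,500 (Novara) > 9,500 (Onyx)
Zephyr is highest; pays the fourth-highest bid, $41,000.

Zephyr pays $41,000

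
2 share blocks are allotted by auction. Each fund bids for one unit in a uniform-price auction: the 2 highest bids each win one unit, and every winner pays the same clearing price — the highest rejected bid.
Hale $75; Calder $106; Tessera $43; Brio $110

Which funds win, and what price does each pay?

Ordering the bids: 110 (Brio), 106 (Calder), 75 (Hale), 43 (Tessera)
Winners (2 units): Brio, Calder.
Highest unsuccessful bid: $75 → clearing price.

Brio, Calder; each pays $75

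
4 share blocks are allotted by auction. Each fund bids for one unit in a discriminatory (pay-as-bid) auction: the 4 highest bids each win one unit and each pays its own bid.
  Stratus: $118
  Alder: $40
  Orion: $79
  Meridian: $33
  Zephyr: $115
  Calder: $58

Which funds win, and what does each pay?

Ordering the bids: 118 (Stratus), 115 (Zephyr), 79 (Orion), 58 (Calder), 40 (Alder), 33 (Meridian)
Winners (4 units): Stratus, Zephyr, Orion, Calder.
Each winner pays its own bid: Stratus $118, Zephyr $115, Orion $79, Calder $58.

Stratus $118, Zephyr $115, Orion $79, Calder $58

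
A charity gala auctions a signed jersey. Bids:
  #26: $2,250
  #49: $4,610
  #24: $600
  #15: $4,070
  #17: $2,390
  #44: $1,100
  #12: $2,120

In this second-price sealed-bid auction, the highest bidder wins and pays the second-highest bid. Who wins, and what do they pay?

Bids ranked: 4,610 (#49) > 4,070 (#15) > 2,390 (#17) > 2,250 (#26) > 2,120 (#12) > 1,100 (#44) > …
#49 is highest; pays the second-highest bid, $4,070.

#49 pays $4,070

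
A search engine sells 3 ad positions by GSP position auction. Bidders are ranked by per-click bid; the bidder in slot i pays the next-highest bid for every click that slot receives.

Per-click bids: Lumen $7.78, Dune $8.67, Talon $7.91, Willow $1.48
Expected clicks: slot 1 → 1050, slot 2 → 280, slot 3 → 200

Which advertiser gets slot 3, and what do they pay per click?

Lumen; $1.48 per click

Sorting advertisers: $8.67 (Dune) > $7.91 (Talon) > $7.78 (Lumen) > $1.48 (Willow)
Slot 3 goes to the third-ranked bidder, Lumen, who pays the next bid down: $1.48/click.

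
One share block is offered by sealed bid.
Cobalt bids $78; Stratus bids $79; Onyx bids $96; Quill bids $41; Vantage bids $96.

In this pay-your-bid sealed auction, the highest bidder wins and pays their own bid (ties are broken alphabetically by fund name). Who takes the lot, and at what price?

Onyx pays $96

Sorting bids: 96 (Onyx) > 96 (Vantage) > 79 (Stratus) > 78 (Cobalt) > 41 (Quill)
Tie at $96 → Onyx wins by tie-break.
First-price: Onyx pays what they bid, $96.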